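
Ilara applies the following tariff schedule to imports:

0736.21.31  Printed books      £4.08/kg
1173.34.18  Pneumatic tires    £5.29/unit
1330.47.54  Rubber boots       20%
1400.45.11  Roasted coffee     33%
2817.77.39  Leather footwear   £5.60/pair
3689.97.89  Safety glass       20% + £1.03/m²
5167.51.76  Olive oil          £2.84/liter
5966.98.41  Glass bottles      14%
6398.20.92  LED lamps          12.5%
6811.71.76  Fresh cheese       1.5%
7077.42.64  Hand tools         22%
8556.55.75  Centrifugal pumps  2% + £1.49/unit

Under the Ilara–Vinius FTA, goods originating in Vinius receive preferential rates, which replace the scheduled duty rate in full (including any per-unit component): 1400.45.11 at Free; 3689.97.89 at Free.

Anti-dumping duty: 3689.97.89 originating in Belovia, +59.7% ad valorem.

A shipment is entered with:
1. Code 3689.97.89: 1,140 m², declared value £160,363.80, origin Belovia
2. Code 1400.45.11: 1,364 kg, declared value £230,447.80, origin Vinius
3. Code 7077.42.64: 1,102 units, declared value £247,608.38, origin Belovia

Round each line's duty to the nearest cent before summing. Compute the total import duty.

Line 1 (3689.97.89, Belovia, 1,140 m², £160,363.80):
Base rate for 3689.97.89 is 20% + £1.03/m².
3689.97.89 has an FTA preferential rate, but origin Belovia is not Vinius; base rate stands.
Additional duty on 3689.97.89 from Belovia: +59.7%. Applied ad valorem rate: 20% + 59.7% = 79.7%.
Duty = £160,363.80 × 79.7% + 1,140 × £1.03 = £128,984.15.
Line 2 (1400.45.11, Vinius, 1,364 kg, £230,447.80):
Base rate for 1400.45.11 is 33%.
Origin Vinius qualifies under the Ilara–Vinius agreement and 1400.45.11 is covered: preferential rate Free applies instead.
Duty = £230,447.80 × 0% = £0.00.
Line 3 (7077.42.64, Belovia, 1,102 units, £247,608.38):
Base rate for 7077.42.64 is 22%.
Duty = £247,608.38 × 22% = £54,473.84.
Total = £128,984.15 + £0.00 + £54,473.84 = £183,457.99.

£183,457.99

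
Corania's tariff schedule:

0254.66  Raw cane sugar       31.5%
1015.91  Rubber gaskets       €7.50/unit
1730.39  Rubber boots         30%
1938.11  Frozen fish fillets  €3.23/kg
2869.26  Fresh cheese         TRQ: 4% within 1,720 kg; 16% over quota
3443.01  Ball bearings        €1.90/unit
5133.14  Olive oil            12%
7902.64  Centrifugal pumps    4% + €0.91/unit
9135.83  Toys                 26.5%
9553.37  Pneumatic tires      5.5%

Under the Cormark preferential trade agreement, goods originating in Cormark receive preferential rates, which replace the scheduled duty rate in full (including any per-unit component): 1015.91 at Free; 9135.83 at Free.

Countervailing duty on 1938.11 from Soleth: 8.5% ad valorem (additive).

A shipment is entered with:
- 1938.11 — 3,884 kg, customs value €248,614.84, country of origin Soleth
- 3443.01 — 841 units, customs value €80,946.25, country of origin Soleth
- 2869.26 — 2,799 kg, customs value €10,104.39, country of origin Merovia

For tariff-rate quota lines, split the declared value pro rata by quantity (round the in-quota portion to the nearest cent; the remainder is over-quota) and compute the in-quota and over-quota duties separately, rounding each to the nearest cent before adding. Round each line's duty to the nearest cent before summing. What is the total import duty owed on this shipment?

Line 1 (1938.11, Soleth, 3,884 kg, €248,614.84):
Base rate for 1938.11 is €3.23/kg.
Additional duty on 1938.11 from Soleth: +8.5% ad valorem. Applied ad valorem rate = 8.5%.
Duty = €248,614.84 × 8.5% + 3,884 × €3.23 = €33,677.58.
Line 2 (3443.01, Soleth, 841 units, €80,946.25):
Base rate for 3443.01 is €1.90/unit.
Duty = 841 × €1.90 = €1,597.90.
Line 3 (2869.26, Merovia, 2,799 kg, €10,104.39):
Code 2869.26 is under a tariff-rate quota (threshold 1,720 kg). In-quota: 1,720 kg at 4%; over-quota: 1,079 kg at 16%.
Pro-rata value split: in-quota = €10,104.39 × 1,720/2,799 = €6,209.20; over-quota = €10,104.39 − €6,209.20 = €3,895.19.
In-quota duty = €6,209.20 × 4% = €248.37. Over-quota duty = €3,895.19 × 16% = €623.23.
Line duty = €248.37 + €623.23 = €871.60.
Total = €33,677.58 + €1,597.90 + €871.60 = €36,147.08.

€36,147.08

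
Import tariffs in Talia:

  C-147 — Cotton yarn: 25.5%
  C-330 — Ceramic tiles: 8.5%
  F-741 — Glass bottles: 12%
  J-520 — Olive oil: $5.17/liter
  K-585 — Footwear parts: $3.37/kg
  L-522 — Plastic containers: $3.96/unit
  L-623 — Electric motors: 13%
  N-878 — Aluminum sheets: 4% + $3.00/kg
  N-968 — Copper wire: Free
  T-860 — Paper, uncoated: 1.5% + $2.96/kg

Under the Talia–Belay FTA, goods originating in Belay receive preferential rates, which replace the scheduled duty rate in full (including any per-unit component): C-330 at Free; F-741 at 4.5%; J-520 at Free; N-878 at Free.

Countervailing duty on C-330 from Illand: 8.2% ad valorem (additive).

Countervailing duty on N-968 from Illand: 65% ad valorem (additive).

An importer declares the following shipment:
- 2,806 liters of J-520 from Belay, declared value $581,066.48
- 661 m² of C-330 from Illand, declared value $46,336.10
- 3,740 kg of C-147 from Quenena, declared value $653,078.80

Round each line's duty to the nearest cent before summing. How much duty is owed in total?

$174,273.22

Line 1 (J-520, Belay, 2,806 liters, $581,066.48):
Base rate for J-520 is $5.17/liter.
Origin Belay qualifies under the Talia–Belay agreement and J-520 is covered: preferential rate Free applies instead.
Duty = $581,066.48 × 0% = $0.00.
Line 2 (C-330, Illand, 661 m², $46,336.10):
Base rate for C-330 is 8.5%.
C-330 has an FTA preferential rate, but origin Illand is not Belay; base rate stands.
Additional duty on C-330 from Illand: +8.2%. Applied ad valorem rate: 8.5% + 8.2% = 16.7%.
Duty = $46,336.10 × 16.7% = $7,738.13.
Line 3 (C-147, Quenena, 3,740 kg, $653,078.80):
Base rate for C-147 is 25.5%.
Duty = $653,078.80 × 25.5% = $166,535.09.
Total = $0.00 + $7,738.13 + $166,535.09 = $174,273.22.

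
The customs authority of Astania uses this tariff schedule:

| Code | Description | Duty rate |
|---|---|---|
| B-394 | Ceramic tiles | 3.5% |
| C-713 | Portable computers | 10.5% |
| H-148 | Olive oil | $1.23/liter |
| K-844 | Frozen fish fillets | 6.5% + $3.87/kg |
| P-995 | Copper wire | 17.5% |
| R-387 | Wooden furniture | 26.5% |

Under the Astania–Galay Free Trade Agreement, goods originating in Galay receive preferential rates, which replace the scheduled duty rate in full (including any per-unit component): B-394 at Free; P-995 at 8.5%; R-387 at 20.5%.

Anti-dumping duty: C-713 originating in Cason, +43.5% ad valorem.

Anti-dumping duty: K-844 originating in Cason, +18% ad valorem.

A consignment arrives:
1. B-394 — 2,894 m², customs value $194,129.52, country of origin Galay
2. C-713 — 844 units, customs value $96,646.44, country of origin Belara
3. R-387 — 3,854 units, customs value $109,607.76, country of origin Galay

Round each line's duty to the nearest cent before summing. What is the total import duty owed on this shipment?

Line 1 (B-394, Galay, 2,894 m², $194,129.52):
Base rate for B-394 is 3.5%.
Origin Galay qualifies under the Astania–Galay agreement and B-394 is covered: preferential rate Free applies instead.
Duty = $194,129.52 × 0% = $0.00.
Line 2 (C-713, Belara, 844 units, $96,646.44):
Base rate for C-713 is 10.5%.
The additional-duty order on C-713 targets Cason, not Belara; it does not apply.
Duty = $96,646.44 × 10.5% = $10,147.88.
Line 3 (R-387, Galay, 3,854 units, $109,607.76):
Base rate for R-387 is 26.5%.
Origin Galay qualifies under the Astania–Galay agreement and R-387 is covered: preferential rate 20.5% applies instead.
Duty = $109,607.76 × 20.5% = $22,469.59.
Total = $0.00 + $10,147.88 + $22,469.59 = $32,617.47.

$32,617.47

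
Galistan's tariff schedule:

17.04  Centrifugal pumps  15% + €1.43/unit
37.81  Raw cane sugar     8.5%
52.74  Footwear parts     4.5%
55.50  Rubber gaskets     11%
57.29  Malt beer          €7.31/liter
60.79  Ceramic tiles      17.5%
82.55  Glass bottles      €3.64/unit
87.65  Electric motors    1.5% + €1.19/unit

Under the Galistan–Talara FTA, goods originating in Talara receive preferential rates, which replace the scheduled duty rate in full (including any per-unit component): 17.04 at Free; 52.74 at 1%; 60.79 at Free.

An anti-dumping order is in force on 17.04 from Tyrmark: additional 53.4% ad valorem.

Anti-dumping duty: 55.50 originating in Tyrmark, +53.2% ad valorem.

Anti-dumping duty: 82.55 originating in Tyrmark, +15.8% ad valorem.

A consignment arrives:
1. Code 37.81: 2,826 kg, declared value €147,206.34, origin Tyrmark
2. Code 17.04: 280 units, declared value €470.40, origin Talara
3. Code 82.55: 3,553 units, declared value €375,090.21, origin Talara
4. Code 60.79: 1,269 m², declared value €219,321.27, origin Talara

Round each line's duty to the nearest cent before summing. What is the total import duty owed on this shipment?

€25,445.46

Line 1 (37.81, Tyrmark, 2,826 kg, €147,206.34):
Base rate for 37.81 is 8.5%.
Duty = €147,206.34 × 8.5% = €12,512.54.
Line 2 (17.04, Talara, 280 units, €470.40):
Base rate for 17.04 is 15% + €1.43/unit.
Origin Talara qualifies under the Galistan–Talara agreement and 17.04 is covered: preferential rate Free applies instead.
The additional-duty order on 17.04 targets Tyrmark, not Talara; it does not apply.
Duty = €470.40 × 0% = €0.00.
Line 3 (82.55, Talara, 3,553 units, €375,090.21):
Base rate for 82.55 is €3.64/unit.
Origin Talara is the FTA partner but 82.55 is not on the preference list; base rate stands.
The additional-duty order on 82.55 targets Tyrmark, not Talara; it does not apply.
Duty = 3,553 × €3.64 = €12,932.92.
Line 4 (60.79, Talara, 1,269 m², €219,321.27):
Base rate for 60.79 is 17.5%.
Origin Talara qualifies under the Galistan–Talara agreement and 60.79 is covered: preferential rate Free applies instead.
Duty = €219,321.27 × 0% = €0.00.
Total = €12,512.54 + €0.00 + €12,932.92 + €0.00 = €25,445.46.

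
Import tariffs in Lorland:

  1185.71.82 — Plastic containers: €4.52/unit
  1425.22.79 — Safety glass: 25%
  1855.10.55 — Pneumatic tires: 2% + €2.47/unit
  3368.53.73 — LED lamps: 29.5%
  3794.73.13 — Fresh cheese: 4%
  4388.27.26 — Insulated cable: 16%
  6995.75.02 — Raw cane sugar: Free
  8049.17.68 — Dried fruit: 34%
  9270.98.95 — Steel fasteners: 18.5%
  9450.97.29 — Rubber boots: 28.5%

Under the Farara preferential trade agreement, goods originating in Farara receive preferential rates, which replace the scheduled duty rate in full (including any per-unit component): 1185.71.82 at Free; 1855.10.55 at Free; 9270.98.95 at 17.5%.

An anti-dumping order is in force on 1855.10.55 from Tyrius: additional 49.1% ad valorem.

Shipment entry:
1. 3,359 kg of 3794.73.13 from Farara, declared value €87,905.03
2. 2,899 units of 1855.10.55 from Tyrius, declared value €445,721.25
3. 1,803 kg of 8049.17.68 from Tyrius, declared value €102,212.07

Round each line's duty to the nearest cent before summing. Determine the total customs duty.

€273,192.39

Line 1 (3794.73.13, Farara, 3,359 kg, €87,905.03):
Base rate for 3794.73.13 is 4%.
Origin Farara is the FTA partner but 3794.73.13 is not on the preference list; base rate stands.
Duty = €87,905.03 × 4% = €3,516.20.
Line 2 (1855.10.55, Tyrius, 2,899 units, €445,721.25):
Base rate for 1855.10.55 is 2% + €2.47/unit.
1855.10.55 has an FTA preferential rate, but origin Tyrius is not Farara; base rate stands.
Additional duty on 1855.10.55 from Tyrius: +49.1%. Applied ad valorem rate: 2% + 49.1% = 51.1%.
Duty = €445,721.25 × 51.1% + 2,899 × €2.47 = €234,924.09.
Line 3 (8049.17.68, Tyrius, 1,803 kg, €102,212.07):
Base rate for 8049.17.68 is 34%.
Duty = €102,212.07 × 34% = €34,752.10.
Total = €3,516.20 + €234,924.09 + €34,752.10 = €273,192.39.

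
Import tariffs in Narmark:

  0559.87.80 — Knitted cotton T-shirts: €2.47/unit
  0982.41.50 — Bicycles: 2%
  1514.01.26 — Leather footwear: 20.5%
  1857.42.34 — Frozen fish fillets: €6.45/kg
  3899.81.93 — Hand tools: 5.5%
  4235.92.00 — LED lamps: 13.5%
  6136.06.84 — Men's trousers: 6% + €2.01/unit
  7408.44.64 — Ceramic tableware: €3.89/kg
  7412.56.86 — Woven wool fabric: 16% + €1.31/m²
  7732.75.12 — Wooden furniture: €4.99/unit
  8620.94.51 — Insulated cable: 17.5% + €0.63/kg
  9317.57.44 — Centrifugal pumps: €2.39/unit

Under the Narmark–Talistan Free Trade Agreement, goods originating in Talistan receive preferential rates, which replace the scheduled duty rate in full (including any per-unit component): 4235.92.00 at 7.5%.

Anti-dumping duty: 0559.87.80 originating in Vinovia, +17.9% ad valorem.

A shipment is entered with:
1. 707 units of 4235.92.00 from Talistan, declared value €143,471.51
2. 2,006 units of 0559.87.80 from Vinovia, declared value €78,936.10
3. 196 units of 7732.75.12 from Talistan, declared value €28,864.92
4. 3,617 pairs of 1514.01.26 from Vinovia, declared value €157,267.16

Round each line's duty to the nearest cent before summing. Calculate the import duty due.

€63,062.55

Line 1 (4235.92.00, Talistan, 707 units, €143,471.51):
Base rate for 4235.92.00 is 13.5%.
Origin Talistan qualifies under the Narmark–Talistan agreement and 4235.92.00 is covered: preferential rate 7.5% applies instead.
Duty = €143,471.51 × 7.5% = €10,760.36.
Line 2 (0559.87.80, Vinovia, 2,006 units, €78,936.10):
Base rate for 0559.87.80 is €2.47/unit.
Additional duty on 0559.87.80 from Vinovia: +17.9% ad valorem. Applied ad valorem rate = 17.9%.
Duty = €78,936.10 × 17.9% + 2,006 × €2.47 = €19,084.38.
Line 3 (7732.75.12, Talistan, 196 units, €28,864.92):
Base rate for 7732.75.12 is €4.99/unit.
Origin Talistan is the FTA partner but 7732.75.12 is not on the preference list; base rate stands.
Duty = 196 × €4.99 = €978.04.
Line 4 (1514.01.26, Vinovia, 3,617 pairs, €157,267.16):
Base rate for 1514.01.26 is 20.5%.
Duty = €157,267.16 × 20.5% = €32,239.77.
Total = €10,760.36 + €19,084.38 + €978.04 + €32,239.77 = €63,062.55.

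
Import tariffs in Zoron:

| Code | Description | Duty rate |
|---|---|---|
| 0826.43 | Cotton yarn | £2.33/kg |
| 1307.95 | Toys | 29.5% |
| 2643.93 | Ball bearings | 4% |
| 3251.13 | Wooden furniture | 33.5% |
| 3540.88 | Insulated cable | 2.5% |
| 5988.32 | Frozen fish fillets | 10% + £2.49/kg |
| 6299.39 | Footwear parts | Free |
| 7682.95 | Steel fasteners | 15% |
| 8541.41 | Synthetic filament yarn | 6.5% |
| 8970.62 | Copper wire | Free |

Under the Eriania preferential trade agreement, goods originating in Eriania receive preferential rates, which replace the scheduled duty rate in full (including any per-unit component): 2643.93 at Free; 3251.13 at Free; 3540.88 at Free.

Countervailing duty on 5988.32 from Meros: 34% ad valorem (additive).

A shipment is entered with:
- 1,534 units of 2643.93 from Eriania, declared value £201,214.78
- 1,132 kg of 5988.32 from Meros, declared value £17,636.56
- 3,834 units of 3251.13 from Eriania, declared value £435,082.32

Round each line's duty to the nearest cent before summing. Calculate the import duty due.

£10,578.77

Line 1 (2643.93, Eriania, 1,534 units, £201,214.78):
Base rate for 2643.93 is 4%.
Origin Eriania qualifies under the Zoron–Eriania agreement and 2643.93 is covered: preferential rate Free applies instead.
Duty = £201,214.78 × 0% = £0.00.
Line 2 (5988.32, Meros, 1,132 kg, £17,636.56):
Base rate for 5988.32 is 10% + £2.49/kg.
Additional duty on 5988.32 from Meros: +34%. Applied ad valorem rate: 10% + 34% = 44%.
Duty = £17,636.56 × 44% + 1,132 × £2.49 = £10,578.77.
Line 3 (3251.13, Eriania, 3,834 units, £435,082.32):
Base rate for 3251.13 is 33.5%.
Origin Eriania qualifies under the Zoron–Eriania agreement and 3251.13 is covered: preferential rate Free applies instead.
Duty = £435,082.32 × 0% = £0.00.
Total = £0.00 + £10,578.77 + £0.00 = £10,578.77.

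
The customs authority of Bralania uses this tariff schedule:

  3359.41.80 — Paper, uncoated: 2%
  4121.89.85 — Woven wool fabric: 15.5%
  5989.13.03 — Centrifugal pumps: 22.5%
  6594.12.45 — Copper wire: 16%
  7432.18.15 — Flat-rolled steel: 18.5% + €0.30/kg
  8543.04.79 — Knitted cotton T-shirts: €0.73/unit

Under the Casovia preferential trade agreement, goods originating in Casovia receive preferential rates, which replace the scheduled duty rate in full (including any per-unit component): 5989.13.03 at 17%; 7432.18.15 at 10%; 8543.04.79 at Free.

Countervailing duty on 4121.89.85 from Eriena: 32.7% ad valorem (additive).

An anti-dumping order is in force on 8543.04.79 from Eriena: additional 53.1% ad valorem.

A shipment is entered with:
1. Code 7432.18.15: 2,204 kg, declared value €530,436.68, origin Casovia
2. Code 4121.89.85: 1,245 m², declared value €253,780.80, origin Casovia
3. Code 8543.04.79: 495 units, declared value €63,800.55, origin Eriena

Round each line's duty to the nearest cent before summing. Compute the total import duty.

Line 1 (7432.18.15, Casovia, 2,204 kg, €530,436.68):
Base rate for 7432.18.15 is 18.5% + €0.30/kg.
Origin Casovia qualifies under the Bralania–Casovia agreement and 7432.18.15 is covered: preferential rate 10% applies instead.
Duty = €530,436.68 × 10% = €53,043.67.
Line 2 (4121.89.85, Casovia, 1,245 m², €253,780.80):
Base rate for 4121.89.85 is 15.5%.
Origin Casovia is the FTA partner but 4121.89.85 is not on the preference list; base rate stands.
The additional-duty order on 4121.89.85 targets Eriena, not Casovia; it does not apply.
Duty = €253,780.80 × 15.5% = €39,336.02.
Line 3 (8543.04.79, Eriena, 495 units, €63,800.55):
Base rate for 8543.04.79 is €0.73/unit.
8543.04.79 has an FTA preferential rate, but origin Eriena is not Casovia; base rate stands.
Additional duty on 8543.04.79 from Eriena: +53.1% ad valorem. Applied ad valorem rate = 53.1%.
Duty = €63,800.55 × 53.1% + 495 × €0.73 = €34,239.44.
Total = €53,043.67 + €39,336.02 + €34,239.44 = €126,619.13.

€126,619.13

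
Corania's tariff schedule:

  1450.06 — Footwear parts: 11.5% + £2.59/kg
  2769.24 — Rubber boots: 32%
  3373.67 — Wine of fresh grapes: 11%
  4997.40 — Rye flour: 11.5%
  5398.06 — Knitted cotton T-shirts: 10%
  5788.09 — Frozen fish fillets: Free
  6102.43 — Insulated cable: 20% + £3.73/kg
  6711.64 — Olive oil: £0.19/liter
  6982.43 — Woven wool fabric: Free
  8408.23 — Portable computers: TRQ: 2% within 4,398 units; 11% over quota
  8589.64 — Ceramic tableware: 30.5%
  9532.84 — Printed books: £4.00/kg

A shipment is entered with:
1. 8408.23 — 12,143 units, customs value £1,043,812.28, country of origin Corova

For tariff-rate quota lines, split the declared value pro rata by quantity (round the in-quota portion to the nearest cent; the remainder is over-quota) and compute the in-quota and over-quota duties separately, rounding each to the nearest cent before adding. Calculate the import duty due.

Line 1 (8408.23, Corova, 12,143 units, £1,043,812.28):
Code 8408.23 is under a tariff-rate quota (threshold 4,398 units). In-quota: 4,398 units at 2%; over-quota: 7,745 units at 11%.
Pro-rata value split: in-quota = £1,043,812.28 × 4,398/12,143 = £378,052.08; over-quota = £1,043,812.28 − £378,052.08 = £665,760.20.
In-quota duty = £378,052.08 × 2% = £7,561.04. Over-quota duty = £665,760.20 × 11% = £73,233.62.
Line duty = £7,561.04 + £73,233.62 = £80,794.66.

£80,794.66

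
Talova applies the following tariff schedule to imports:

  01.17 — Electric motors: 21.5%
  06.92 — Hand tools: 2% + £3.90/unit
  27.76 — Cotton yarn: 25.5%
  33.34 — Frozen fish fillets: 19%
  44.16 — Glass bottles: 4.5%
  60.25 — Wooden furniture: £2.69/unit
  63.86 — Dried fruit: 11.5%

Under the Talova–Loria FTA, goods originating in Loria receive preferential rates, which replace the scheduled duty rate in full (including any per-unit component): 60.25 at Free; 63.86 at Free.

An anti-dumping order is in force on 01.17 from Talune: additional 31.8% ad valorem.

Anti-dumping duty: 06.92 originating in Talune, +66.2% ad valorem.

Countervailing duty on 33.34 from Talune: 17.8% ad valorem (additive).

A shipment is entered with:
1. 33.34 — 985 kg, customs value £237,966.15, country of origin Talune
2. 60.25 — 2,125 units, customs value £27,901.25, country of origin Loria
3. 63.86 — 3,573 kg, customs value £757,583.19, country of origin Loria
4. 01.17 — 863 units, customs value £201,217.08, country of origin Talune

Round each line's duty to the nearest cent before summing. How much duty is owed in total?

Line 1 (33.34, Talune, 985 kg, £237,966.15):
Base rate for 33.34 is 19%.
Additional duty on 33.34 from Talune: +17.8%. Applied ad valorem rate: 19% + 17.8% = 36.8%.
Duty = £237,966.15 × 36.8% = £87,571.54.
Line 2 (60.25, Loria, 2,125 units, £27,901.25):
Base rate for 60.25 is £2.69/unit.
Origin Loria qualifies under the Talova–Loria agreement and 60.25 is covered: preferential rate Free applies instead.
Duty = £27,901.25 × 0% = £0.00.
Line 3 (63.86, Loria, 3,573 kg, £757,583.19):
Base rate for 63.86 is 11.5%.
Origin Loria qualifies under the Talova–Loria agreement and 63.86 is covered: preferential rate Free applies instead.
Duty = £757,583.19 × 0% = £0.00.
Line 4 (01.17, Talune, 863 units, £201,217.08):
Base rate for 01.17 is 21.5%.
Additional duty on 01.17 from Talune: +31.8%. Applied ad valorem rate: 21.5% + 31.8% = 53.3%.
Duty = £201,217.08 × 53.3% = £107,248.70.
Total = £87,571.54 + £0.00 + £0.00 + £107,248.70 = £194,820.24.

£194,820.24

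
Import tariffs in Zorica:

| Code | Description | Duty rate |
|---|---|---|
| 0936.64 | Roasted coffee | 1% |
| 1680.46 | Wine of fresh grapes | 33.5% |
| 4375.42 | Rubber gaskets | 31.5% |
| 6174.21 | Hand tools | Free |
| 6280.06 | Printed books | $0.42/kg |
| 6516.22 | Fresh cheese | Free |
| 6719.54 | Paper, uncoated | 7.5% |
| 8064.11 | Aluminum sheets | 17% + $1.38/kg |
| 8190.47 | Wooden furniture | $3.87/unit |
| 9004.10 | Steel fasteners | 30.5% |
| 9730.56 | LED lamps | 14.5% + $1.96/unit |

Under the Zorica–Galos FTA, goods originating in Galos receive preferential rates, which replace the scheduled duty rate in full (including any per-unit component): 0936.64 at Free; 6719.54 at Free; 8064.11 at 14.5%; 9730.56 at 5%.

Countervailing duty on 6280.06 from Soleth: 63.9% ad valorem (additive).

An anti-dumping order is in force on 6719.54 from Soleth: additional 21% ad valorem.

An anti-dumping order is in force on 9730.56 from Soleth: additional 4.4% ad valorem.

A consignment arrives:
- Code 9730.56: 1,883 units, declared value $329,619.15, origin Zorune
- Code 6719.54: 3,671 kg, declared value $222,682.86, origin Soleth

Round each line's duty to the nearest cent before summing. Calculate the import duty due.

Line 1 (9730.56, Zorune, 1,883 units, $329,619.15):
Base rate for 9730.56 is 14.5% + $1.96/unit.
9730.56 has an FTA preferential rate, but origin Zorune is not Galos; base rate stands.
The additional-duty order on 9730.56 targets Soleth, not Zorune; it does not apply.
Duty = $329,619.15 × 14.5% + 1,883 × $1.96 = $51,485.46.
Line 2 (6719.54, Soleth, 3,671 kg, $222,682.86):
Base rate for 6719.54 is 7.5%.
6719.54 has an FTA preferential rate, but origin Soleth is not Galos; base rate stands.
Additional duty on 6719.54 from Soleth: +21%. Applied ad valorem rate: 7.5% + 21% = 28.5%.
Duty = $222,682.86 × 28.5% = $63,464.62.
Total = $51,485.46 + $63,464.62 = $114,950.08.

$114,950.08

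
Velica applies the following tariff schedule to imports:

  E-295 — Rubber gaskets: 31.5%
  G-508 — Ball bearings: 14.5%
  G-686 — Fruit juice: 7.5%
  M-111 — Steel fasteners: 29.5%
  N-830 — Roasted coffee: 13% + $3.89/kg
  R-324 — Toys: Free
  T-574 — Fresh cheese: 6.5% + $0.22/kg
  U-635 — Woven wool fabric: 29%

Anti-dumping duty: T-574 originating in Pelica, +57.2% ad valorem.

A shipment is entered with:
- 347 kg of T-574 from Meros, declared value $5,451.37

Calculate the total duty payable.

$430.68

Line 1 (T-574, Meros, 347 kg, $5,451.37):
Base rate for T-574 is 6.5% + $0.22/kg.
The additional-duty order on T-574 targets Pelica, not Meros; it does not apply.
Duty = $5,451.37 × 6.5% + 347 × $0.22 = $430.68.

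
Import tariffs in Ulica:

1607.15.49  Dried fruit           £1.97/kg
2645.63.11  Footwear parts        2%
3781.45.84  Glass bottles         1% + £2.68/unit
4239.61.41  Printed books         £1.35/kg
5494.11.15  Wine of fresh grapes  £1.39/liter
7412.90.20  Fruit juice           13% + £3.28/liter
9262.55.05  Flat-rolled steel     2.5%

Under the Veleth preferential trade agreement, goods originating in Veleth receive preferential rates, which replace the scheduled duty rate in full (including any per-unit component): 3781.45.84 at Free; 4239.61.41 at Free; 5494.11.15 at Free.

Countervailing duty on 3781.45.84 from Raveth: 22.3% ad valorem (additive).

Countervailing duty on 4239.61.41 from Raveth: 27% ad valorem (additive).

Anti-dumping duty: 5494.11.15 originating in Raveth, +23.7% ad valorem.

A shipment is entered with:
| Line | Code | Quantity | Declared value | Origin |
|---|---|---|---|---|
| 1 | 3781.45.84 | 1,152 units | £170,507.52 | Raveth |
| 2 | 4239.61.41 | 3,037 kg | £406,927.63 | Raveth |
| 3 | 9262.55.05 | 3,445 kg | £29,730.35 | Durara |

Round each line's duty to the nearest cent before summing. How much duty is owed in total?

Line 1 (3781.45.84, Raveth, 1,152 units, £170,507.52):
Base rate for 3781.45.84 is 1% + £2.68/unit.
3781.45.84 has an FTA preferential rate, but origin Raveth is not Veleth; base rate stands.
Additional duty on 3781.45.84 from Raveth: +22.3%. Applied ad valorem rate: 1% + 22.3% = 23.3%.
Duty = £170,507.52 × 23.3% + 1,152 × £2.68 = £42,815.61.
Line 2 (4239.61.41, Raveth, 3,037 kg, £406,927.63):
Base rate for 4239.61.41 is £1.35/kg.
4239.61.41 has an FTA preferential rate, but origin Raveth is not Veleth; base rate stands.
Additional duty on 4239.61.41 from Raveth: +27% ad valorem. Applied ad valorem rate = 27%.
Duty = £406,927.63 × 27% + 3,037 × £1.35 = £113,970.41.
Line 3 (9262.55.05, Durara, 3,445 kg, £29,730.35):
Base rate for 9262.55.05 is 2.5%.
Duty = £29,730.35 × 2.5% = £743.26.
Total = £42,815.61 + £113,970.41 + £743.26 = £157,529.28.

£157,529.28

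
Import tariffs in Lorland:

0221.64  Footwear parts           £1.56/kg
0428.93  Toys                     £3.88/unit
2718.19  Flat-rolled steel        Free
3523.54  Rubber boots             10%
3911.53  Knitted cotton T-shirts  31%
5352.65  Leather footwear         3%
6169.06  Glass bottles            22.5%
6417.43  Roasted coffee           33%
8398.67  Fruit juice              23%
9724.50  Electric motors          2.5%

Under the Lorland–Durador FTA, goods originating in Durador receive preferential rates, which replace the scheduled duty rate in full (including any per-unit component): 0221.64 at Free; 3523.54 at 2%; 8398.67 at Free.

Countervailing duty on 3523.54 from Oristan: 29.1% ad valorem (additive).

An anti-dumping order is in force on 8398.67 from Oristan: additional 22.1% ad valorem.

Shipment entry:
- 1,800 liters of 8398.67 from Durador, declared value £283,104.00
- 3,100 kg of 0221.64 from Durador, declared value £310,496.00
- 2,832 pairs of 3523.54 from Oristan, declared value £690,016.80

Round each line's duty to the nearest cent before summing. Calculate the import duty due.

£269,796.57

Line 1 (8398.67, Durador, 1,800 liters, £283,104.00):
Base rate for 8398.67 is 23%.
Origin Durador qualifies under the Lorland–Durador agreement and 8398.67 is covered: preferential rate Free applies instead.
The additional-duty order on 8398.67 targets Oristan, not Durador; it does not apply.
Duty = £283,104.00 × 0% = £0.00.
Line 2 (0221.64, Durador, 3,100 kg, £310,496.00):
Base rate for 0221.64 is £1.56/kg.
Origin Durador qualifies under the Lorland–Durador agreement and 0221.64 is covered: preferential rate Free applies instead.
Duty = £310,496.00 × 0% = £0.00.
Line 3 (3523.54, Oristan, 2,832 pairs, £690,016.80):
Base rate for 3523.54 is 10%.
3523.54 has an FTA preferential rate, but origin Oristan is not Durador; base rate stands.
Additional duty on 3523.54 from Oristan: +29.1%. Applied ad valorem rate: 10% + 29.1% = 39.1%.
Duty = £690,016.80 × 39.1% = £269,796.57.
Total = £0.00 + £0.00 + £269,796.57 = £269,796.57.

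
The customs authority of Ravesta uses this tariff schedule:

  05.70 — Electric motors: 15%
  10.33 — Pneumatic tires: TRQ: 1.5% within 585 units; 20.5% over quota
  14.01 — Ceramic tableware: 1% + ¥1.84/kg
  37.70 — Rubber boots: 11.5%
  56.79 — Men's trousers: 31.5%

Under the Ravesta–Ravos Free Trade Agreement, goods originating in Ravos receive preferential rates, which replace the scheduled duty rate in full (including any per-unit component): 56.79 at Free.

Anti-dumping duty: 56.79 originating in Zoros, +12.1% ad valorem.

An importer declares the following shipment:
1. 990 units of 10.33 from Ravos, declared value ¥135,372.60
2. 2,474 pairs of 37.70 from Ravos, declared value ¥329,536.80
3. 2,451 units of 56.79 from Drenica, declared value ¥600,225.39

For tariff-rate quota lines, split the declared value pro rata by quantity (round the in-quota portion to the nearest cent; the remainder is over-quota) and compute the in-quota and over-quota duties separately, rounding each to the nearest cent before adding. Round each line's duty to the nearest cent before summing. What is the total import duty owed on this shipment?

¥239,520.46

Line 1 (10.33, Ravos, 990 units, ¥135,372.60):
Code 10.33 is under a tariff-rate quota (threshold 585 units). In-quota: 585 units at 1.5%; over-quota: 405 units at 20.5%.
Pro-rata value split: in-quota = ¥135,372.60 × 585/990 = ¥79,992.90; over-quota = ¥135,372.60 − ¥79,992.90 = ¥55,379.70.
In-quota duty = ¥79,992.90 × 1.5% = ¥1,199.89. Over-quota duty = ¥55,379.70 × 20.5% = ¥11,352.84.
Line duty = ¥1,199.89 + ¥11,352.84 = ¥12,552.73.
Line 2 (37.70, Ravos, 2,474 pairs, ¥329,536.80):
Base rate for 37.70 is 11.5%.
Origin Ravos is the FTA partner but 37.70 is not on the preference list; base rate stands.
Duty = ¥329,536.80 × 11.5% = ¥37,896.73.
Line 3 (56.79, Drenica, 2,451 units, ¥600,225.39):
Base rate for 56.79 is 31.5%.
56.79 has an FTA preferential rate, but origin Drenica is not Ravos; base rate stands.
The additional-duty order on 56.79 targets Zoros, not Drenica; it does not apply.
Duty = ¥600,225.39 × 31.5% = ¥189,071.00.
Total = ¥12,552.73 + ¥37,896.73 + ¥189,071.00 = ¥239,520.46.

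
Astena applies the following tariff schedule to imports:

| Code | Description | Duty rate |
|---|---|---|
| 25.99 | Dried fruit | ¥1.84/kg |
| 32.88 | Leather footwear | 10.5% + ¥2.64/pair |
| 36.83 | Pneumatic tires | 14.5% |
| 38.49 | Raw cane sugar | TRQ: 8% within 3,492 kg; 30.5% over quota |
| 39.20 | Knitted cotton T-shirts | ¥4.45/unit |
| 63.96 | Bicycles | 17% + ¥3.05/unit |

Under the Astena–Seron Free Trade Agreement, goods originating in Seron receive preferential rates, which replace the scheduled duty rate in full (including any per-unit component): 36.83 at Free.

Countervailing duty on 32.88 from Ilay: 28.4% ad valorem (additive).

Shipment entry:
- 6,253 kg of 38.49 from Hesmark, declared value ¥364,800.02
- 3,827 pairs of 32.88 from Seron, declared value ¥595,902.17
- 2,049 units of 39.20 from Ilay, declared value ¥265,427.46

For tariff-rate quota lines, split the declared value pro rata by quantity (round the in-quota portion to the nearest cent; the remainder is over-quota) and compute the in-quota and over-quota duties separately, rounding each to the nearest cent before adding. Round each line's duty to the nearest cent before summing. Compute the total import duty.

¥147,217.33

Line 1 (38.49, Hesmark, 6,253 kg, ¥364,800.02):
Code 38.49 is under a tariff-rate quota (threshold 3,492 kg). In-quota: 3,492 kg at 8%; over-quota: 2,761 kg at 30.5%.
Pro-rata value split: in-quota = ¥364,800.02 × 3,492/6,253 = ¥203,723.28; over-quota = ¥364,800.02 − ¥203,723.28 = ¥161,076.74.
In-quota duty = ¥203,723.28 × 8% = ¥16,297.86. Over-quota duty = ¥161,076.74 × 30.5% = ¥49,128.41.
Line duty = ¥16,297.86 + ¥49,128.41 = ¥65,426.27.
Line 2 (32.88, Seron, 3,827 pairs, ¥595,902.17):
Base rate for 32.88 is 10.5% + ¥2.64/pair.
Origin Seron is the FTA partner but 32.88 is not on the preference list; base rate stands.
The additional-duty order on 32.88 targets Ilay, not Seron; it does not apply.
Duty = ¥595,902.17 × 10.5% + 3,827 × ¥2.64 = ¥72,673.01.
Line 3 (39.20, Ilay, 2,049 units, ¥265,427.46):
Base rate for 39.20 is ¥4.45/unit.
Duty = 2,049 × ¥4.45 = ¥9,118.05.
Total = ¥65,426.27 + ¥72,673.01 + ¥9,118.05 = ¥147,217.33.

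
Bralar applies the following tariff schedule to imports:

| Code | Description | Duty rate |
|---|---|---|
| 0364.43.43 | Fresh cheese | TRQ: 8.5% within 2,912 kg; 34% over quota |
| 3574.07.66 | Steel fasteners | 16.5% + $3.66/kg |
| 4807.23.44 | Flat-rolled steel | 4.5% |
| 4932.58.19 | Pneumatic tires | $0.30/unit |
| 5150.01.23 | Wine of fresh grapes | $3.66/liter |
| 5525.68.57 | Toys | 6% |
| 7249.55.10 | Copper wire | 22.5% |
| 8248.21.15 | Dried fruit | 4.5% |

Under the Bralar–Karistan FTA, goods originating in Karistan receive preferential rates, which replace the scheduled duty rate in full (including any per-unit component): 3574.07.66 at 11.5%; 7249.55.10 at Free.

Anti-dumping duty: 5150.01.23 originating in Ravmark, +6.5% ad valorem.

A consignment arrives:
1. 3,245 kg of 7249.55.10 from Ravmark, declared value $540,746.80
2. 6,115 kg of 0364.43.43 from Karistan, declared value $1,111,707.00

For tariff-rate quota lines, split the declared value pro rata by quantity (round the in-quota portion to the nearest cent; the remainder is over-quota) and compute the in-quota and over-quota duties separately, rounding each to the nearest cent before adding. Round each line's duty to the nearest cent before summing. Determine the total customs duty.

$364,651.01

Line 1 (7249.55.10, Ravmark, 3,245 kg, $540,746.80):
Base rate for 7249.55.10 is 22.5%.
7249.55.10 has an FTA preferential rate, but origin Ravmark is not Karistan; base rate stands.
Duty = $540,746.80 × 22.5% = $121,668.03.
Line 2 (0364.43.43, Karistan, 6,115 kg, $1,111,707.00):
Code 0364.43.43 is under a tariff-rate quota (threshold 2,912 kg). In-quota: 2,912 kg at 8.5%; over-quota: 3,203 kg at 34%.
Pro-rata value split: in-quota = $1,111,707.00 × 2,912/6,115 = $529,401.60; over-quota = $1,111,707.00 − $529,401.60 = $582,305.40.
In-quota duty = $529,401.60 × 8.5% = $44,999.14. Over-quota duty = $582,305.40 × 34% = $197,983.84.
Line duty = $44,999.14 + $197,983.84 = $242,982.98.
Total = $121,668.03 + $242,982.98 = $364,651.01.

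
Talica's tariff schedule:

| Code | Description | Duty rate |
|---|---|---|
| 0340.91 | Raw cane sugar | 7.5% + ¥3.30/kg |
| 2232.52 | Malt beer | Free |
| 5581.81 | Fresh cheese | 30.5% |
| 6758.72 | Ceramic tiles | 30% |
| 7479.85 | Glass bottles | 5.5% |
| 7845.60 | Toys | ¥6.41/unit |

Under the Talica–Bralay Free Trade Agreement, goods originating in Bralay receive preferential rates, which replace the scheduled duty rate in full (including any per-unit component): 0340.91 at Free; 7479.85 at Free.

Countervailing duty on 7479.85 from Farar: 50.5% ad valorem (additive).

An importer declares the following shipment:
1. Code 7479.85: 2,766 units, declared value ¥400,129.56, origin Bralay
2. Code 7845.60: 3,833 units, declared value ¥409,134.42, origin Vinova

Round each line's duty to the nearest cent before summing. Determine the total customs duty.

Line 1 (7479.85, Bralay, 2,766 units, ¥400,129.56):
Base rate for 7479.85 is 5.5%.
Origin Bralay qualifies under the Talica–Bralay agreement and 7479.85 is covered: preferential rate Free applies instead.
The additional-duty order on 7479.85 targets Farar, not Bralay; it does not apply.
Duty = ¥400,129.56 × 0% = ¥0.00.
Line 2 (7845.60, Vinova, 3,833 units, ¥409,134.42):
Base rate for 7845.60 is ¥6.41/unit.
Duty = 3,833 × ¥6.41 = ¥24,569.53.
Total = ¥0.00 + ¥24,569.53 = ¥24,569.53.

¥24,569.53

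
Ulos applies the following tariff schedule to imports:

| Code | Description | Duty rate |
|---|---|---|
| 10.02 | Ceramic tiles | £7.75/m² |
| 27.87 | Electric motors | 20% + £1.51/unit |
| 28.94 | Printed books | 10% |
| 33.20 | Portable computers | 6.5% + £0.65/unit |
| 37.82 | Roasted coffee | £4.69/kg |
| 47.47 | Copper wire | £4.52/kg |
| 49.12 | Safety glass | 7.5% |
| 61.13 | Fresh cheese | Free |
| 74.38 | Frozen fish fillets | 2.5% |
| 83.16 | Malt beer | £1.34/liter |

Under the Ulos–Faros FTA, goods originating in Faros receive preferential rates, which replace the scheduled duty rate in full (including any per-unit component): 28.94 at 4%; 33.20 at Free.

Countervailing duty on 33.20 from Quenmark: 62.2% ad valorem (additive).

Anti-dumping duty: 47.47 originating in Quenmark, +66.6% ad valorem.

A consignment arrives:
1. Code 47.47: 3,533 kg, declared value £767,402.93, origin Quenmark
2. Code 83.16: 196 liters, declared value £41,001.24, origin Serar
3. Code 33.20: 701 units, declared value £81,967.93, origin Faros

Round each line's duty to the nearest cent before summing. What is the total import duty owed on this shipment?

£527,322.15

Line 1 (47.47, Quenmark, 3,533 kg, £767,402.93):
Base rate for 47.47 is £4.52/kg.
Additional duty on 47.47 from Quenmark: +66.6% ad valorem. Applied ad valorem rate = 66.6%.
Duty = £767,402.93 × 66.6% + 3,533 × £4.52 = £527,059.51.
Line 2 (83.16, Serar, 196 liters, £41,001.24):
Base rate for 83.16 is £1.34/liter.
Duty = 196 × £1.34 = £262.64.
Line 3 (33.20, Faros, 701 units, £81,967.93):
Base rate for 33.20 is 6.5% + £0.65/unit.
Origin Faros qualifies under the Ulos–Faros agreement and 33.20 is covered: preferential rate Free applies instead.
The additional-duty order on 33.20 targets Quenmark, not Faros; it does not apply.
Duty = £81,967.93 × 0% = £0.00.
Total = £527,059.51 + £262.64 + £0.00 = £527,322.15.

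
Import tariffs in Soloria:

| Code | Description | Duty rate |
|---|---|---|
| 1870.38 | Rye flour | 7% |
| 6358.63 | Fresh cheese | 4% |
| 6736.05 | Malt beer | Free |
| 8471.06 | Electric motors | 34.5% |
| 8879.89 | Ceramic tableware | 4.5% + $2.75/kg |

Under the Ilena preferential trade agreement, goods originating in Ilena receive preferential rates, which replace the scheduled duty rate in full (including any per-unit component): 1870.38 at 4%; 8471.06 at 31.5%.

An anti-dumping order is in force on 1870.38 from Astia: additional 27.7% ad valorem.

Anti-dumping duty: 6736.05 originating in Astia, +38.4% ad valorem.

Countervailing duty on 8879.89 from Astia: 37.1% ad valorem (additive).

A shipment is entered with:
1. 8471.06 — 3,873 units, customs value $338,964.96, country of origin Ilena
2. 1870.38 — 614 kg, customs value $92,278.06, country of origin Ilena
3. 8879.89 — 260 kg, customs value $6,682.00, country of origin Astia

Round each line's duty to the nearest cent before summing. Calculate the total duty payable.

$113,959.79

Line 1 (8471.06, Ilena, 3,873 units, $338,964.96):
Base rate for 8471.06 is 34.5%.
Origin Ilena qualifies under the Soloria–Ilena agreement and 8471.06 is covered: preferential rate 31.5% applies instead.
Duty = $338,964.96 × 31.5% = $106,773.96.
Line 2 (1870.38, Ilena, 614 kg, $92,278.06):
Base rate for 1870.38 is 7%.
Origin Ilena qualifies under the Soloria–Ilena agreement and 1870.38 is covered: preferential rate 4% applies instead.
The additional-duty order on 1870.38 targets Astia, not Ilena; it does not apply.
Duty = $92,278.06 × 4% = $3,691.12.
Line 3 (8879.89, Astia, 260 kg, $6,682.00):
Base rate for 8879.89 is 4.5% + $2.75/kg.
Additional duty on 8879.89 from Astia: +37.1%. Applied ad valorem rate: 4.5% + 37.1% = 41.6%.
Duty = $6,682.00 × 41.6% + 260 × $2.75 = $3,494.71.
Total = $106,773.96 + $3,691.12 + $3,494.71 = $113,959.79.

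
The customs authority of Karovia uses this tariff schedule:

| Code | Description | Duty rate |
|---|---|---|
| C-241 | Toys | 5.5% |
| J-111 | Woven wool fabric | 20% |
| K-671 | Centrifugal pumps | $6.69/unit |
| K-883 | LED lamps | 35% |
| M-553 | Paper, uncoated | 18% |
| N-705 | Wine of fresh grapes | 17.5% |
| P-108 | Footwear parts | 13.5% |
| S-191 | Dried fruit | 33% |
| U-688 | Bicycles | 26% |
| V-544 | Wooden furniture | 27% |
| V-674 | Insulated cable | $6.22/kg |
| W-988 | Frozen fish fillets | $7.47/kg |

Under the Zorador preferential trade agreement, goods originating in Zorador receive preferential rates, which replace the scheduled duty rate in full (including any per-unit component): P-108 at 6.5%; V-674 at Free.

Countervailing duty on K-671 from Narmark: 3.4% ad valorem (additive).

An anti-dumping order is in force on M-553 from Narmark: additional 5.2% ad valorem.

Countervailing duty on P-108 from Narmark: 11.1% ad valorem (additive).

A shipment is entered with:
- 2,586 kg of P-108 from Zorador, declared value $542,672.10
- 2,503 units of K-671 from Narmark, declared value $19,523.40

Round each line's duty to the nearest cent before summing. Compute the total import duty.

$52,682.56

Line 1 (P-108, Zorador, 2,586 kg, $542,672.10):
Base rate for P-108 is 13.5%.
Origin Zorador qualifies under the Karovia–Zorador agreement and P-108 is covered: preferential rate 6.5% applies instead.
The additional-duty order on P-108 targets Narmark, not Zorador; it does not apply.
Duty = $542,672.10 × 6.5% = $35,273.69.
Line 2 (K-671, Narmark, 2,503 units, $19,523.40):
Base rate for K-671 is $6.69/unit.
Additional duty on K-671 from Narmark: +3.4% ad valorem. Applied ad valorem rate = 3.4%.
Duty = $19,523.40 × 3.4% + 2,503 × $6.69 = $17,408.87.
Total = $35,273.69 + $17,408.87 = $52,682.56.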